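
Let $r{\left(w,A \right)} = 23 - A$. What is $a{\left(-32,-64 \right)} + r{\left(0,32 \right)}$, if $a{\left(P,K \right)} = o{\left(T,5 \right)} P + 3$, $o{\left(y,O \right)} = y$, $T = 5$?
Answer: $-166$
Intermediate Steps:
$a{\left(P,K \right)} = 3 + 5 P$ ($a{\left(P,K \right)} = 5 P + 3 = 3 + 5 P$)
$a{\left(-32,-64 \right)} + r{\left(0,32 \right)} = \left(3 + 5 \left(-32\right)\right) + \left(23 - 32\right) = \left(3 - 160\right) + \left(23 - 32\right) = -157 - 9 = -166$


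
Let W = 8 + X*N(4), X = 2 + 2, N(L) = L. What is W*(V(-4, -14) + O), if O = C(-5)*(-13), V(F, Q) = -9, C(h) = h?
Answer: 1344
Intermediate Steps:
X = 4
O = 65 (O = -5*(-13) = 65)
W = 24 (W = 8 + 4*4 = 8 + 16 = 24)
W*(V(-4, -14) + O) = 24*(-9 + 65) = 24*56 = 1344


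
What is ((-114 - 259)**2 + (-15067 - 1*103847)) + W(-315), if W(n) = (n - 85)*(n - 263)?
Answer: 251415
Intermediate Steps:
W(n) = (-263 + n)*(-85 + n) (W(n) = (-85 + n)*(-263 + n) = (-263 + n)*(-85 + n))
((-114 - 259)**2 + (-15067 - 1*103847)) + W(-315) = ((-114 - 259)**2 + (-15067 - 1*103847)) + (22355 + (-315)**2 - 348*(-315)) = ((-373)**2 + (-15067 - 103847)) + (22355 + 99225 + 109620) = (139129 - 118914) + 231200 = 20215 + 231200 = 251415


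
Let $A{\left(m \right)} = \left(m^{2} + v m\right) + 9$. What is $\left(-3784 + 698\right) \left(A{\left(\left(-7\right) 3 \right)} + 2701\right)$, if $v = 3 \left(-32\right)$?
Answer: $-15945362$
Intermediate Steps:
$v = -96$
$A{\left(m \right)} = 9 + m^{2} - 96 m$ ($A{\left(m \right)} = \left(m^{2} - 96 m\right) + 9 = 9 + m^{2} - 96 m$)
$\left(-3784 + 698\right) \left(A{\left(\left(-7\right) 3 \right)} + 2701\right) = \left(-3784 + 698\right) \left(\left(9 + \left(\left(-7\right) 3\right)^{2} - 96 \left(\left(-7\right) 3\right)\right) + 2701\right) = - 3086 \left(\left(9 + \left(-21\right)^{2} - -2016\right) + 2701\right) = - 3086 \left(\left(9 + 441 + 2016\right) + 2701\right) = - 3086 \left(2466 + 2701\right) = \left(-3086\right) 5167 = -15945362$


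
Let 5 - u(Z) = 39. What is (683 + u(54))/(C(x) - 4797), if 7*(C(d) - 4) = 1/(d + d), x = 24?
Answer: -218064/1610447 ≈ -0.13541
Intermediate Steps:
u(Z) = -34 (u(Z) = 5 - 1*39 = 5 - 39 = -34)
C(d) = 4 + 1/(14*d) (C(d) = 4 + 1/(7*(d + d)) = 4 + 1/(7*((2*d))) = 4 + (1/(2*d))/7 = 4 + 1/(14*d))
(683 + u(54))/(C(x) - 4797) = (683 - 34)/((4 + (1/14)/24) - 4797) = 649/((4 + (1/14)*(1/24)) - 4797) = 649/((4 + 1/336) - 4797) = 649/(1345/336 - 4797) = 649/(-1610447/336) = 649*(-336/1610447) = -218064/1610447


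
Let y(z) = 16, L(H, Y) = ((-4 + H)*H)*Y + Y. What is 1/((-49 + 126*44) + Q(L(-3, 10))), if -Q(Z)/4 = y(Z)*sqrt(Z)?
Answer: 1099/5858781 + 128*sqrt(55)/29293905 ≈ 0.00021999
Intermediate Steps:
L(H, Y) = Y + H*Y*(-4 + H) (L(H, Y) = (H*(-4 + H))*Y + Y = H*Y*(-4 + H) + Y = Y + H*Y*(-4 + H))
Q(Z) = -64*sqrt(Z)
1/((-49 + 126*44) + Q(L(-3, 10))) = 1/((-49 + 126*44) - 64*sqrt(10)*sqrt(1 + (-3)**2 - 4*(-3))) = 1/((-49 + 5544) - 64*sqrt(10)*sqrt(1 + 9 + 12)) = 1/(5495 - 64*2*sqrt(55)) = 1/(5495 - 128*sqrt(55))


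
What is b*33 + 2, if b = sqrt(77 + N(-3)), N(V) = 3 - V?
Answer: 2 + 33*sqrt(83) ≈ 302.64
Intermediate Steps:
b = sqrt(83) (b = sqrt(77 + (3 - 1*(-3))) = sqrt(77 + (3 + 3)) = sqrt(77 + 6) = sqrt(83) ≈ 9.1104)
b*33 + 2 = sqrt(83)*33 + 2 = 33*sqrt(83) + 2 = 2 + 33*sqrt(83)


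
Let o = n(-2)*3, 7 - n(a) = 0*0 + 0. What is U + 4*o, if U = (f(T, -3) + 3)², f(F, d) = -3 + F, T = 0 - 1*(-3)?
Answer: 93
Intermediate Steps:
n(a) = 7 (n(a) = 7 - (0*0 + 0) = 7 - (0 + 0) = 7 - 1*0 = 7 + 0 = 7)
T = 3 (T = 0 + 3 = 3)
o = 21 (o = 7*3 = 21)
U = 9 (U = ((-3 + 3) + 3)² = (0 + 3)² = 3² = 9)
U + 4*o = 9 + 4*21 = 9 + 84 = 93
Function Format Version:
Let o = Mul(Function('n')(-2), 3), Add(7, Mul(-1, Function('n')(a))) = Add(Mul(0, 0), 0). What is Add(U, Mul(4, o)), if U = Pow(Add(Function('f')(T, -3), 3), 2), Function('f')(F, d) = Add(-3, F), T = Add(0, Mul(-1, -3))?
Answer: 93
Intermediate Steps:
Function('n')(a) = 7 (Function('n')(a) = Add(7, Mul(-1, Add(Mul(0, 0), 0))) = Add(7, Mul(-1, Add(0, 0))) = Add(7, Mul(-1, 0)) = Add(7, 0) = 7)
T = 3 (T = Add(0, 3) = 3)
o = 21 (o = Mul(7, 3) = 21)
U = 9 (U = Pow(Add(Add(-3, 3), 3), 2) = Pow(Add(0, 3), 2) = Pow(3, 2) = 9)
Add(U, Mul(4, o)) = Add(9, Mul(4, 21)) = Add(9, 84) = 93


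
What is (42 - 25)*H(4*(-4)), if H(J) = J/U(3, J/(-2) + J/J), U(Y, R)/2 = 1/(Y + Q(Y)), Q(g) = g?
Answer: -816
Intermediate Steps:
U(Y, R) = 1/Y (U(Y, R) = 2/(Y + Y) = 2/((2*Y)) = 2*(1/(2*Y)) = 1/Y)
H(J) = 3*J (H(J) = J/(1/3) = J*3 = 3*J)
(42 - 25)*H(4*(-4)) = (42 - 25)*(3*(4*(-4))) = 17*(3*(-16)) = 17*(-48) = -816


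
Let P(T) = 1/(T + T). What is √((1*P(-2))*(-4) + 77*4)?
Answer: √309 ≈ 17.578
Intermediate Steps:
P(T) = 1/(2*T)
√((1*P(-2))*(-4) + 77*4) = √((1*((½)/(-2)))*(-4) + 77*4) = √((1*((½)*(-½)))*(-4) + 308) = √((1*(-¼))*(-4) + 308) = √(-¼*(-4) + 308) = √(1 + 308) = √309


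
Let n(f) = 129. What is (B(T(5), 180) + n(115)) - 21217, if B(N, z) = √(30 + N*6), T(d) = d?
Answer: -21088 + 2*√15 ≈ -21080.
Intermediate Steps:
B(N, z) = √(30 + 6*N)
(B(T(5), 180) + n(115)) - 21217 = (√(30 + 6*5) + 129) - 21217 = (√(30 + 30) + 129) - 21217 = (√60 + 129) - 21217 = (2*√15 + 129) - 21217 = (129 + 2*√15) - 21217 = -21088 + 2*√15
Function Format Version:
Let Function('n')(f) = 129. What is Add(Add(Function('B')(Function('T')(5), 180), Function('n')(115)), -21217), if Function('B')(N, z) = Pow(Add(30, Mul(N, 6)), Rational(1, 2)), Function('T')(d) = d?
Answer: Add(-21088, Mul(2, Pow(15, Rational(1, 2)))) ≈ -21080.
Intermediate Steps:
Function('B')(N, z) = Pow(Add(30, Mul(6, N)), Rational(1, 2))
Add(Add(Function('B')(Function('T')(5), 180), Function('n')(115)), -21217) = Add(Add(Pow(Add(30, Mul(6, 5)), Rational(1, 2)), 129), -21217) = Add(Add(Pow(Add(30, 30), Rational(1, 2)), 129), -21217) = Add(Add(Pow(60, Rational(1, 2)), 129), -21217) = Add(Add(Mul(2, Pow(15, Rational(1, 2))), 129), -21217) = Add(Add(129, Mul(2, Pow(15, Rational(1, 2)))), -21217) = Add(-21088, Mul(2, Pow(15, Rational(1, 2))))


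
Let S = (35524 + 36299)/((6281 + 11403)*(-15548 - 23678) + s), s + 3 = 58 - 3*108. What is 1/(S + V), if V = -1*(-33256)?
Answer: 7794077/259199823905 ≈ 3.0070e-5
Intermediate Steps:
s = -269 (s = -3 + (58 - 3*108) = -3 + (58 - 324) = -3 - 266 = -269)
S = -807/7794077 (S = (35524 + 36299)/((6281 + 11403)*(-15548 - 23678) - 269) = 71823/(17684*(-39226) - 269) = 71823/(-693672584 - 269) = 71823/(-693672853) = 71823*(-1/693672853) = -807/7794077 ≈ -0.00010354)
V = 33256
1/(S + V) = 1/(-807/7794077 + 33256) = 1/(259199823905/7794077) = 7794077/259199823905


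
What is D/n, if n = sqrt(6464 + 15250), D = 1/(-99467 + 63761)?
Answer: -sqrt(21714)/775320084 ≈ -1.9006e-7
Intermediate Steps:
D = -1/35706 (D = 1/(-35706) = -1/35706 ≈ -2.8006e-5)
n = sqrt(21714) ≈ 147.36
D/n = -sqrt(21714)/21714/35706 = -sqrt(21714)/775320084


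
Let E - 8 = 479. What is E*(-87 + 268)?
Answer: 88147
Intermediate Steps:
E = 487 (E = 8 + 479 = 487)
E*(-87 + 268) = 487*(-87 + 268) = 487*181 = 88147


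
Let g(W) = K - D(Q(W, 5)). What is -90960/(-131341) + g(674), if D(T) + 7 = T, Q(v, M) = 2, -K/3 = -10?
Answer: 4687895/131341 ≈ 35.693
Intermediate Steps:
K = 30 (K = -3*(-10) = 30)
D(T) = -7 + T
g(W) = 35 (g(W) = 30 - (-7 + 2) = 30 - 1*(-5) = 30 + 5 = 35)
-90960/(-131341) + g(674) = -90960/(-131341) + 35 = -90960*(-1/131341) + 35 = 90960/131341 + 35 = 4687895/131341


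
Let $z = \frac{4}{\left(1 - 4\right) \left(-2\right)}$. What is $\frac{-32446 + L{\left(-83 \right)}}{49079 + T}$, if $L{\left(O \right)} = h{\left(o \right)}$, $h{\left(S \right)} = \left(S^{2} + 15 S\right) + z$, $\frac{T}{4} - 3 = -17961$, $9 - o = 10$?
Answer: $\frac{97378}{68259} \approx 1.4266$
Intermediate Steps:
$o = -1$ ($o = 9 - 10 = -1$)
$T = -71832$ ($T = 12 + 4 \left(-17961\right) = 12 - 71844 = -71832$)
$z = \frac{2}{3}$ ($z = \frac{4}{\left(-3\right) \left(-2\right)} = \frac{4}{6} = 4 \cdot \frac{1}{6} = \frac{2}{3} \approx 0.66667$)
$h{\left(S \right)} = \frac{2}{3} + S^{2} + 15 S$ ($h{\left(S \right)} = \left(S^{2} + 15 S\right) + \frac{2}{3} = \frac{2}{3} + S^{2} + 15 S$)
$L{\left(O \right)} = - \frac{40}{3}$ ($L{\left(O \right)} = \frac{2}{3} + \left(-1\right)^{2} + 15 \left(-1\right) = \frac{2}{3} + 1 - 15 = - \frac{40}{3}$)
$\frac{-32446 + L{\left(-83 \right)}}{49079 + T} = \frac{-32446 - \frac{40}{3}}{49079 - 71832} = - \frac{97378}{3 \left(-22753\right)} = \left(- \frac{97378}{3}\right) \left(- \frac{1}{22753}\right) = \frac{97378}{68259}$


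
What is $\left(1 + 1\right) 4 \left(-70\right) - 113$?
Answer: $-673$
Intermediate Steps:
$\left(1 + 1\right) 4 \left(-70\right) - 113 = 2 \cdot 4 \left(-70\right) - 113 = 8 \left(-70\right) - 113 = -560 - 113 = -673$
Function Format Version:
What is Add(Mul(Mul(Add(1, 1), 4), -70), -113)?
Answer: -673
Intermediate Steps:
Add(Mul(Mul(Add(1, 1), 4), -70), -113) = Add(Mul(Mul(2, 4), -70), -113) = Add(Mul(8, -70), -113) = Add(-560, -113) = -673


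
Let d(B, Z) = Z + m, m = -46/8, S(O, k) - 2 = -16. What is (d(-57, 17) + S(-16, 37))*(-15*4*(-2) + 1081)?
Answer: -13211/4 ≈ -3302.8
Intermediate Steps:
S(O, k) = -14 (S(O, k) = 2 - 16 = -14)
m = -23/4 (m = -46*⅛ = -23/4 ≈ -5.7500)
d(B, Z) = -23/4 + Z (d(B, Z) = Z - 23/4 = -23/4 + Z)
(d(-57, 17) + S(-16, 37))*(-15*4*(-2) + 1081) = ((-23/4 + 17) - 14)*(-15*4*(-2) + 1081) = (45/4 - 14)*(-60*(-2) + 1081) = -11*(120 + 1081)/4 = -11/4*1201 = -13211/4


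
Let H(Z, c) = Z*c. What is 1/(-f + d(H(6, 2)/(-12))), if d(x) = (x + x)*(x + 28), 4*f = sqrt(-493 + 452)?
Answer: -864/46697 + 4*I*sqrt(41)/46697 ≈ -0.018502 + 0.00054848*I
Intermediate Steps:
f = I*sqrt(41)/4 (f = sqrt(-493 + 452)/4 = sqrt(-41)/4 = (I*sqrt(41))/4 = I*sqrt(41)/4 ≈ 1.6008*I)
d(x) = 2*x*(28 + x) (d(x) = (2*x)*(28 + x) = 2*x*(28 + x))
1/(-f + d(H(6, 2)/(-12))) = 1/(-I*sqrt(41)/4 + 2*((6*2)/(-12))*(28 + (6*2)/(-12))) = 1/(-I*sqrt(41)/4 + 2*(12*(-1/12))*(28 + 12*(-1/12))) = 1/(-I*sqrt(41)/4 + 2*(-1)*(28 - 1)) = 1/(-I*sqrt(41)/4 + 2*(-1)*27) = 1/(-I*sqrt(41)/4 - 54) = 1/(-54 - I*sqrt(41)/4)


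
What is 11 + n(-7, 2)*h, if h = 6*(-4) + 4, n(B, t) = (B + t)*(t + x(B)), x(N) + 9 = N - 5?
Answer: -1889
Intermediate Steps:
x(N) = -14 + N (x(N) = -9 + (N - 5) = -9 + (-5 + N) = -14 + N)
n(B, t) = (B + t)*(-14 + B + t) (n(B, t) = (B + t)*(t + (-14 + B)) = (B + t)*(-14 + B + t))
h = -20 (h = -24 + 4 = -20)
11 + n(-7, 2)*h = 11 + (2**2 - 7*2 - 7*(-14 - 7) + 2*(-14 - 7))*(-20) = 11 + (4 - 14 - 7*(-21) + 2*(-21))*(-20) = 11 + (4 - 14 + 147 - 42)*(-20) = 11 + 95*(-20) = 11 - 1900 = -1889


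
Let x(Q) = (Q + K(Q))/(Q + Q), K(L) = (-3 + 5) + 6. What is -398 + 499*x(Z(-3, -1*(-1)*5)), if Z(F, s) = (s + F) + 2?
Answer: 701/2 ≈ 350.50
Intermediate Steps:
K(L) = 8 (K(L) = 2 + 6 = 8)
Z(F, s) = 2 + F + s (Z(F, s) = (F + s) + 2 = 2 + F + s)
x(Q) = (8 + Q)/(2*Q) (x(Q) = (Q + 8)/(Q + Q) = (8 + Q)/((2*Q)) = (8 + Q)*(1/(2*Q)) = (8 + Q)/(2*Q))
-398 + 499*x(Z(-3, -1*(-1)*5)) = -398 + 499*((8 + (2 - 3 - 1*(-1)*5))/(2*(2 - 3 - 1*(-1)*5))) = -398 + 499*((8 + (2 - 3 + 1*5))/(2*(2 - 3 + 1*5))) = -398 + 499*((8 + (2 - 3 + 5))/(2*(2 - 3 + 5))) = -398 + 499*((1/2)*(8 + 4)/4) = -398 + 499*((1/2)*(1/4)*12) = -398 + 499*(3/2) = -398 + 1497/2 = 701/2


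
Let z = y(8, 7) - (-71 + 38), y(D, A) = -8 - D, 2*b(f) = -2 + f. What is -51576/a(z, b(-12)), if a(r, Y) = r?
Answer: -51576/17 ≈ -3033.9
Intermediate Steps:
b(f) = -1 + f/2 (b(f) = (-2 + f)/2 = -1 + f/2)
z = 17 (z = (-8 - 1*8) - (-71 + 38) = (-8 - 8) - 1*(-33) = -16 + 33 = 17)
-51576/a(z, b(-12)) = -51576/17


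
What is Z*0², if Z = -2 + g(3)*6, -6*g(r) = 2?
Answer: 0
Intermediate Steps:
g(r) = -⅓ (g(r) = -⅙*2 = -⅓)
Z = -4 (Z = -2 - ⅓*6 = -2 - 2 = -4)
Z*0² = -4*0² = -4*0 = 0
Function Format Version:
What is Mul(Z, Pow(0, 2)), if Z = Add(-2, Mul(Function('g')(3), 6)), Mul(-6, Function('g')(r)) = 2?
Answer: 0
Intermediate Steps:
Function('g')(r) = Rational(-1, 3) (Function('g')(r) = Mul(Rational(-1, 6), 2) = Rational(-1, 3))
Z = -4 (Z = Add(-2, Mul(Rational(-1, 3), 6)) = Add(-2, -2) = -4)
Mul(Z, Pow(0, 2)) = Mul(-4, Pow(0, 2)) = Mul(-4, 0) = 0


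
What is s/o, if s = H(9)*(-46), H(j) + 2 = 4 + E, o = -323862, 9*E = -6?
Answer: 92/485793 ≈ 0.00018938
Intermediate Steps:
E = -⅔ (E = (⅑)*(-6) = -⅔ ≈ -0.66667)
H(j) = 4/3 (H(j) = -2 + (4 - ⅔) = -2 + 10/3 = 4/3)
s = -184/3 (s = (4/3)*(-46) = -184/3 ≈ -61.333)
s/o = -184/3/(-323862) = -184/3*(-1/323862) = 92/485793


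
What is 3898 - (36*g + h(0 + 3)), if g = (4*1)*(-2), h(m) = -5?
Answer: 4191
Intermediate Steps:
g = -8 (g = 4*(-2) = -8)
3898 - (36*g + h(0 + 3)) = 3898 - (36*(-8) - 5) = 3898 - (-288 - 5) = 3898 - 1*(-293) = 3898 + 293 = 4191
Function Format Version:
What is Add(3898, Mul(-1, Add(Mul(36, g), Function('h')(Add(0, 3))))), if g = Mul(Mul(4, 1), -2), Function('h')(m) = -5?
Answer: 4191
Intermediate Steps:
g = -8 (g = Mul(4, -2) = -8)
Add(3898, Mul(-1, Add(Mul(36, g), Function('h')(Add(0, 3))))) = Add(3898, Mul(-1, Add(Mul(36, -8), -5))) = Add(3898, Mul(-1, Add(-288, -5))) = Add(3898, Mul(-1, -293)) = Add(3898, 293) = 4191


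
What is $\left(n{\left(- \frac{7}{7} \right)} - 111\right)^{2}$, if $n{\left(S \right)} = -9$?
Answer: $14400$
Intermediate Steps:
$\left(n{\left(- \frac{7}{7} \right)} - 111\right)^{2} = \left(-9 - 111\right)^{2} = \left(-120\right)^{2} = 14400$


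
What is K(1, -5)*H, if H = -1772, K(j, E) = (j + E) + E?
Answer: 15948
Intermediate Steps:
K(j, E) = j + 2*E (K(j, E) = (E + j) + E = j + 2*E)
K(1, -5)*H = (1 + 2*(-5))*(-1772) = (1 - 10)*(-1772) = -9*(-1772) = 15948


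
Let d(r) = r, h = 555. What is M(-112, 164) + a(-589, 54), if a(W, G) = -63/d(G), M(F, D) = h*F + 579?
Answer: -369493/6 ≈ -61582.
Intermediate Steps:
M(F, D) = 579 + 555*F (M(F, D) = 555*F + 579 = 579 + 555*F)
a(W, G) = -63/G
M(-112, 164) + a(-589, 54) = (579 + 555*(-112)) - 63/54 = (579 - 62160) - 63*1/54 = -61581 - 7/6 = -369493/6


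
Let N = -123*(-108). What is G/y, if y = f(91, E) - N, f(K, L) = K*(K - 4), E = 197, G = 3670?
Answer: -3670/5367 ≈ -0.68381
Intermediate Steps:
N = 13284
f(K, L) = K*(-4 + K)
y = -5367 (y = 91*(-4 + 91) - 1*13284 = 91*87 - 13284 = 7917 - 13284 = -5367)
G/y = 3670/(-5367) = 3670*(-1/5367) = -3670/5367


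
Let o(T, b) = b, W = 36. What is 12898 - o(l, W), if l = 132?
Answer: 12862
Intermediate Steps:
12898 - o(l, W) = 12898 - 1*36 = 12898 - 36 = 12862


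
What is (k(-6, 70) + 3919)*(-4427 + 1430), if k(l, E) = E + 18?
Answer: -12008979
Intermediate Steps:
k(l, E) = 18 + E
(k(-6, 70) + 3919)*(-4427 + 1430) = ((18 + 70) + 3919)*(-4427 + 1430) = (88 + 3919)*(-2997) = 4007*(-2997) = -12008979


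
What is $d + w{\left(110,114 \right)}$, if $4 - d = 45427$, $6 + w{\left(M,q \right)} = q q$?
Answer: $-32433$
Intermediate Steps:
$w{\left(M,q \right)} = -6 + q^{2}$ ($w{\left(M,q \right)} = -6 + q q = -6 + q^{2}$)
$d = -45423$ ($d = 4 - 45427 = -45423$)
$d + w{\left(110,114 \right)} = -45423 - \left(6 - 114^{2}\right) = -45423 + \left(-6 + 12996\right) = -45423 + 12990 = -32433$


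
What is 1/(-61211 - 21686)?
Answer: -1/82897 ≈ -1.2063e-5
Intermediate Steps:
1/(-61211 - 21686) = 1/(-82897) = -1/82897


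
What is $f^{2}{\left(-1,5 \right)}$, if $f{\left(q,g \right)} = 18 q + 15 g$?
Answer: $3249$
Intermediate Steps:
$f{\left(q,g \right)} = 15 g + 18 q$
$f^{2}{\left(-1,5 \right)} = \left(15 \cdot 5 + 18 \left(-1\right)\right)^{2} = \left(75 - 18\right)^{2} = 57^{2} = 3249$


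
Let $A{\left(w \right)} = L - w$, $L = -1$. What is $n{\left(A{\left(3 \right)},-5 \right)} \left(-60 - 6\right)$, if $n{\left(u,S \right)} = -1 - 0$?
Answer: $66$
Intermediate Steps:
$A{\left(w \right)} = -1 - w$
$n{\left(u,S \right)} = -1$ ($n{\left(u,S \right)} = -1 + 0 = -1$)
$n{\left(A{\left(3 \right)},-5 \right)} \left(-60 - 6\right) = - (-60 - 6) = \left(-1\right) \left(-66\right) = 66$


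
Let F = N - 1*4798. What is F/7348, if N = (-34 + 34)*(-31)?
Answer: -2399/3674 ≈ -0.65297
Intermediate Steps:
N = 0 (N = 0*(-31) = 0)
F = -4798 (F = 0 - 1*4798 = 0 - 4798 = -4798)
F/7348 = -4798/7348 = -4798*1/7348 = -2399/3674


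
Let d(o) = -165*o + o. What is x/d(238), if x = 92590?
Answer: -46295/19516 ≈ -2.3722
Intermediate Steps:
d(o) = -164*o
x/d(238) = 92590/((-164*238)) = 92590/(-39032) = 92590*(-1/39032) = -46295/19516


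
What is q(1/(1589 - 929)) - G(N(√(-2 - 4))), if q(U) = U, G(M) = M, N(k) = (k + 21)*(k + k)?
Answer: 7921/660 - 42*I*√6 ≈ 12.002 - 102.88*I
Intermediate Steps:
N(k) = 2*k*(21 + k) (N(k) = (21 + k)*(2*k) = 2*k*(21 + k))
q(1/(1589 - 929)) - G(N(√(-2 - 4))) = 1/(1589 - 929) - 2*√(-2 - 4)*(21 + √(-2 - 4)) = 1/660 - 2*√(-6)*(21 + √(-6)) = 1/660 - 2*I*√6*(21 + I*√6)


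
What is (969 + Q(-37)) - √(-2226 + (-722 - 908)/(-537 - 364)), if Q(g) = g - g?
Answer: 969 - 2*I*√451400099/901 ≈ 969.0 - 47.161*I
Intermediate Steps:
Q(g) = 0
(969 + Q(-37)) - √(-2226 + (-722 - 908)/(-537 - 364)) = (969 + 0) - √(-2226 + (-722 - 908)/(-537 - 364)) = 969 - √(-2226 - 1630/(-901)) = 969 - √(-2226 - 1630*(-1/901)) = 969 - √(-2226 + 1630/901) = 969 - √(-2003996/901) = 969 - 2*I*√451400099/901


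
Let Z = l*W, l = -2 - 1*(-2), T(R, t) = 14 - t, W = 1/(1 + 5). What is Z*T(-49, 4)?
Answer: 0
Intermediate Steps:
W = ⅙ (W = 1/6 = ⅙ ≈ 0.16667)
l = 0 (l = -2 + 2 = 0)
Z = 0 (Z = 0*(⅙) = 0)
Z*T(-49, 4) = 0*(14 - 1*4) = 0*(14 - 4) = 0*10 = 0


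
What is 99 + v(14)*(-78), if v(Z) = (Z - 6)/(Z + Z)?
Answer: 537/7 ≈ 76.714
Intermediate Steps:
v(Z) = (-6 + Z)/(2*Z) (v(Z) = (-6 + Z)/((2*Z)) = (-6 + Z)*(1/(2*Z)) = (-6 + Z)/(2*Z))
99 + v(14)*(-78) = 99 + ((1/2)*(-6 + 14)/14)*(-78) = 99 + ((1/2)*(1/14)*8)*(-78) = 99 + (2/7)*(-78) = 99 - 156/7 = 537/7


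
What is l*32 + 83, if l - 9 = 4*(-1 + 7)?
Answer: 1139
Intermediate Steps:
l = 33 (l = 9 + 4*(-1 + 7) = 9 + 4*6 = 9 + 24 = 33)
l*32 + 83 = 33*32 + 83 = 1056 + 83 = 1139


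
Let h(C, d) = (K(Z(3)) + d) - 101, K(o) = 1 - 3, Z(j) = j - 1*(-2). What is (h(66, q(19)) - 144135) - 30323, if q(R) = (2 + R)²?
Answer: -174120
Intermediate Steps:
Z(j) = 2 + j (Z(j) = j + 2 = 2 + j)
K(o) = -2
h(C, d) = -103 + d (h(C, d) = (-2 + d) - 101 = -103 + d)
(h(66, q(19)) - 144135) - 30323 = ((-103 + (2 + 19)²) - 144135) - 30323 = ((-103 + 21²) - 144135) - 30323 = ((-103 + 441) - 144135) - 30323 = (338 - 144135) - 30323 = -143797 - 30323 = -174120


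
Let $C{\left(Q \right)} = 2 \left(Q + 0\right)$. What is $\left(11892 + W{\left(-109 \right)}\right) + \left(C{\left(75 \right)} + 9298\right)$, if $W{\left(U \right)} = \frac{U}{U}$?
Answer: $21341$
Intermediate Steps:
$W{\left(U \right)} = 1$
$C{\left(Q \right)} = 2 Q$
$\left(11892 + W{\left(-109 \right)}\right) + \left(C{\left(75 \right)} + 9298\right) = \left(11892 + 1\right) + \left(2 \cdot 75 + 9298\right) = 11893 + \left(150 + 9298\right) = 11893 + 9448 = 21341$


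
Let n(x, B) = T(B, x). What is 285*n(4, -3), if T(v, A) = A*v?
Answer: -3420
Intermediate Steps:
n(x, B) = B*x (n(x, B) = x*B = B*x)
285*n(4, -3) = 285*(-3*4) = 285*(-12) = -3420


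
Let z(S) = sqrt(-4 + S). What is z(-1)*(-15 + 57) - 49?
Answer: -49 + 42*I*sqrt(5) ≈ -49.0 + 93.915*I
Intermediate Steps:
z(-1)*(-15 + 57) - 49 = sqrt(-4 - 1)*(-15 + 57) - 49 = sqrt(-5)*42 - 49 = (I*sqrt(5))*42 - 49 = 42*I*sqrt(5) - 49 = -49 + 42*I*sqrt(5)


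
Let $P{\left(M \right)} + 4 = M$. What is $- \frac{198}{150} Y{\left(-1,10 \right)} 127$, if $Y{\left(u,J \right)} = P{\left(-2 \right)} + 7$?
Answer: $- \frac{4191}{25} \approx -167.64$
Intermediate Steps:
$P{\left(M \right)} = -4 + M$
$Y{\left(u,J \right)} = 1$ ($Y{\left(u,J \right)} = \left(-4 - 2\right) + 7 = -6 + 7 = 1$)
$- \frac{198}{150} Y{\left(-1,10 \right)} 127 = - \frac{198}{150} \cdot 1 \cdot 127 = \left(-198\right) \frac{1}{150} \cdot 1 \cdot 127 = \left(- \frac{33}{25}\right) 1 \cdot 127 = \left(- \frac{33}{25}\right) 127 = - \frac{4191}{25}$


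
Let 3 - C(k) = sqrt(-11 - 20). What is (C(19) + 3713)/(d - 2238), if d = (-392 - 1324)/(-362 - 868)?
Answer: -190445/114626 + 205*I*sqrt(31)/458504 ≈ -1.6614 + 0.0024894*I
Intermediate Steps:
C(k) = 3 - I*sqrt(31) (C(k) = 3 - sqrt(-11 - 20) = 3 - sqrt(-31) = 3 - I*sqrt(31))
d = 286/205 (d = -1716/(-1230) = -1716*(-1/1230) = 286/205 ≈ 1.3951)
(C(19) + 3713)/(d - 2238) = ((3 - I*sqrt(31)) + 3713)/(286/205 - 2238) = (3716 - I*sqrt(31))/(-458504/205) = (3716 - I*sqrt(31))*(-205/458504) = -190445/114626 + 205*I*sqrt(31)/458504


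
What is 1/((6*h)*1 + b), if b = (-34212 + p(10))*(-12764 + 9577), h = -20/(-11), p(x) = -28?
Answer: 11/1200351800 ≈ 9.1640e-9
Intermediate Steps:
h = 20/11 (h = -20*(-1/11) = 20/11 ≈ 1.8182)
b = 109122880 (b = (-34212 - 28)*(-12764 + 9577) = -34240*(-3187) = 109122880)
1/((6*h)*1 + b) = 1/((6*(20/11))*1 + 109122880) = 1/((120/11)*1 + 109122880) = 1/(120/11 + 109122880) = 1/(1200351800/11) = 11/1200351800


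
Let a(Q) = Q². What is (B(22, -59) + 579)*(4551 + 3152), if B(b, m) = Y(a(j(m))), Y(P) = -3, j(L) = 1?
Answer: 4436928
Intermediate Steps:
B(b, m) = -3
(B(22, -59) + 579)*(4551 + 3152) = (-3 + 579)*(4551 + 3152) = 576*7703 = 4436928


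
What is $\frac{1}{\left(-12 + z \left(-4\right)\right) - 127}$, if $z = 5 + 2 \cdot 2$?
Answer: $- \frac{1}{175} \approx -0.0057143$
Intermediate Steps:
$z = 9$ ($z = 5 + 4 = 9$)
$\frac{1}{\left(-12 + z \left(-4\right)\right) - 127} = \frac{1}{\left(-12 + 9 \left(-4\right)\right) - 127} = \frac{1}{\left(-12 - 36\right) - 127} = \frac{1}{-48 - 127} = \frac{1}{-175} = - \frac{1}{175}$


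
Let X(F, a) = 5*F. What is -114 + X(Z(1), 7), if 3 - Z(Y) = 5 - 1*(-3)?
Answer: -139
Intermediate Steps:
Z(Y) = -5 (Z(Y) = 3 - (5 - 1*(-3)) = 3 - (5 + 3) = 3 - 1*8 = 3 - 8 = -5)
-114 + X(Z(1), 7) = -114 + 5*(-5) = -114 - 25 = -139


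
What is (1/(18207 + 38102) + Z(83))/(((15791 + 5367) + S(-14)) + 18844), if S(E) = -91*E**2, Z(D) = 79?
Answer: 2224206/624072647 ≈ 0.0035640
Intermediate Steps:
(1/(18207 + 38102) + Z(83))/(((15791 + 5367) + S(-14)) + 18844) = (1/(18207 + 38102) + 79)/(((15791 + 5367) - 91*(-14)**2) + 18844) = (1/56309 + 79)/((21158 - 91*196) + 18844) = (1/56309 + 79)/((21158 - 17836) + 18844) = 4448412/(56309*(3322 + 18844)) = (4448412/56309)/22166 = (4448412/56309)*(1/22166) = 2224206/624072647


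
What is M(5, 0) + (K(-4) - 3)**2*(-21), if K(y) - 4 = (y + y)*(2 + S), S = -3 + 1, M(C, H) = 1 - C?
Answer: -25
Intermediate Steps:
S = -2
K(y) = 4 (K(y) = 4 + (y + y)*(2 - 2) = 4 + (2*y)*0 = 4 + 0 = 4)
M(5, 0) + (K(-4) - 3)**2*(-21) = (1 - 1*5) + (4 - 3)**2*(-21) = (1 - 5) + 1**2*(-21) = -4 + 1*(-21) = -4 - 21 = -25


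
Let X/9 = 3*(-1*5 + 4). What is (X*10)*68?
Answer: -18360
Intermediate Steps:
X = -27 (X = 9*(3*(-1*5 + 4)) = 9*(3*(-5 + 4)) = 9*(3*(-1)) = 9*(-3) = -27)
(X*10)*68 = -27*10*68 = -270*68 = -18360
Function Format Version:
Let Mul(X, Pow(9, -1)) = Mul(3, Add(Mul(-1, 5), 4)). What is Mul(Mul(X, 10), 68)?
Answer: -18360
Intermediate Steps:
X = -27 (X = Mul(9, Mul(3, Add(Mul(-1, 5), 4))) = Mul(9, Mul(3, Add(-5, 4))) = Mul(9, Mul(3, -1)) = Mul(9, -3) = -27)
Mul(Mul(X, 10), 68) = Mul(Mul(-27, 10), 68) = Mul(-270, 68) = -18360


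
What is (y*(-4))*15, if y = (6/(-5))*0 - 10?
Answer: 600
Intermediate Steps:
y = -10 (y = (6*(-⅕))*0 - 10 = -6/5*0 - 10 = 0 - 10 = -10)
(y*(-4))*15 = -10*(-4)*15 = 40*15 = 600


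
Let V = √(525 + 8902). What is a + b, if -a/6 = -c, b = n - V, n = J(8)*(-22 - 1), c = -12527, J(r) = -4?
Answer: -75070 - √9427 ≈ -75167.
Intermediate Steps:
V = √9427 ≈ 97.093
n = 92 (n = -4*(-22 - 1) = -4*(-23) = 92)
b = 92 - √9427 ≈ -5.0927
a = -75162 (a = -(-6)*(-12527) = -6*12527 = -75162)
a + b = -75162 + (92 - √9427) = -75070 - √9427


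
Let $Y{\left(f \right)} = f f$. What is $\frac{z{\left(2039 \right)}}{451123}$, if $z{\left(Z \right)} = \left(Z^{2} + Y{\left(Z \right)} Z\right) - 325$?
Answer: $\frac{8481342515}{451123} \approx 18801.0$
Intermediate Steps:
$Y{\left(f \right)} = f^{2}$
$z{\left(Z \right)} = -325 + Z^{2} + Z^{3}$ ($z{\left(Z \right)} = \left(Z^{2} + Z^{2} Z\right) - 325 = \left(Z^{2} + Z^{3}\right) - 325 = -325 + Z^{2} + Z^{3}$)
$\frac{z{\left(2039 \right)}}{451123} = \frac{-325 + 2039^{2} + 2039^{3}}{451123} = \left(-325 + 4157521 + 8477185319\right) \frac{1}{451123} = 8481342515 \cdot \frac{1}{451123} = \frac{8481342515}{451123}$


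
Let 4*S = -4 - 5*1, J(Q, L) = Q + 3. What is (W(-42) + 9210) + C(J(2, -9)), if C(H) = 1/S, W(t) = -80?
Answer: 82166/9 ≈ 9129.6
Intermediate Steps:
J(Q, L) = 3 + Q
S = -9/4 (S = (-4 - 5*1)/4 = (-4 - 5)/4 = (1/4)*(-9) = -9/4 ≈ -2.2500)
C(H) = -4/9 (C(H) = 1/(-9/4) = -4/9)
(W(-42) + 9210) + C(J(2, -9)) = (-80 + 9210) - 4/9 = 9130 - 4/9 = 82166/9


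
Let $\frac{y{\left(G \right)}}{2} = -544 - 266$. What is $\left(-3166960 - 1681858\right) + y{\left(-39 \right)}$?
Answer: $-4850438$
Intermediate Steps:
$y{\left(G \right)} = -1620$ ($y{\left(G \right)} = 2 \left(-544 - 266\right) = 2 \left(-810\right) = -1620$)
$\left(-3166960 - 1681858\right) + y{\left(-39 \right)} = \left(-3166960 - 1681858\right) - 1620 = -4848818 - 1620 = -4850438$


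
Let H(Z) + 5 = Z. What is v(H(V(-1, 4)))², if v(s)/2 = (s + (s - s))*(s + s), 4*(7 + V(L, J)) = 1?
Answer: 4879681/16 ≈ 3.0498e+5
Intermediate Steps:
V(L, J) = -27/4 (V(L, J) = -7 + (¼)*1 = -7 + ¼ = -27/4)
H(Z) = -5 + Z
v(s) = 4*s² (v(s) = 2*((s + (s - s))*(s + s)) = 2*((s + 0)*(2*s)) = 2*(s*(2*s)) = 2*(2*s²) = 4*s²)
v(H(V(-1, 4)))² = (4*(-5 - 27/4)²)² = (4*(-47/4)²)² = (4*(2209/16))² = (2209/4)² = 4879681/16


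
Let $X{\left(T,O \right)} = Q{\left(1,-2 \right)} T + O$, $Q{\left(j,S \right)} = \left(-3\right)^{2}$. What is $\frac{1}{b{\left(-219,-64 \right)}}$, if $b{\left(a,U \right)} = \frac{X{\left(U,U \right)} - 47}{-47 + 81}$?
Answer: $- \frac{34}{687} \approx -0.049491$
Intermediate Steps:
$Q{\left(j,S \right)} = 9$
$X{\left(T,O \right)} = O + 9 T$ ($X{\left(T,O \right)} = 9 T + O = O + 9 T$)
$b{\left(a,U \right)} = - \frac{47}{34} + \frac{5 U}{17}$ ($b{\left(a,U \right)} = \frac{\left(U + 9 U\right) - 47}{-47 + 81} = \frac{10 U - 47}{34} = \left(-47 + 10 U\right) \frac{1}{34} = - \frac{47}{34} + \frac{5 U}{17}$)
$\frac{1}{b{\left(-219,-64 \right)}} = \frac{1}{- \frac{47}{34} + \frac{5}{17} \left(-64\right)} = \frac{1}{- \frac{47}{34} - \frac{320}{17}} = \frac{1}{- \frac{687}{34}} = - \frac{34}{687}$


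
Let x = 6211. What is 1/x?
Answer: 1/6211 ≈ 0.00016100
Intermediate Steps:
1/x = 1/6211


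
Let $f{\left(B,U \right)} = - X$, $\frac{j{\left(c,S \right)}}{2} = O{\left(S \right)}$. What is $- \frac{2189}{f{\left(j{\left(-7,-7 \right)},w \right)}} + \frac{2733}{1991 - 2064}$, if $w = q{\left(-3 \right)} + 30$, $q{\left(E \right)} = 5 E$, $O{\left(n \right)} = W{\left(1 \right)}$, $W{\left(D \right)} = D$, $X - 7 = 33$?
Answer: $\frac{50477}{2920} \approx 17.287$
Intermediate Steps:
$X = 40$ ($X = 7 + 33 = 40$)
$O{\left(n \right)} = 1$
$j{\left(c,S \right)} = 2$ ($j{\left(c,S \right)} = 2 \cdot 1 = 2$)
$w = 15$ ($w = 5 \left(-3\right) + 30 = -15 + 30 = 15$)
$f{\left(B,U \right)} = -40$ ($f{\left(B,U \right)} = \left(-1\right) 40 = -40$)
$- \frac{2189}{f{\left(j{\left(-7,-7 \right)},w \right)}} + \frac{2733}{1991 - 2064} = - \frac{2189}{-40} + \frac{2733}{1991 - 2064} = \left(-2189\right) \left(- \frac{1}{40}\right) + \frac{2733}{1991 - 2064} = \frac{2189}{40} + \frac{2733}{-73} = \frac{2189}{40} + 2733 \left(- \frac{1}{73}\right) = \frac{2189}{40} - \frac{2733}{73} = \frac{50477}{2920}$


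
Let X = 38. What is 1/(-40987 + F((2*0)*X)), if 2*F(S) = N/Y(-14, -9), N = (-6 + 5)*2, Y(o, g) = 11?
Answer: -11/450858 ≈ -2.4398e-5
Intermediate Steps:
N = -2 (N = -1*2 = -2)
F(S) = -1/11 (F(S) = (-2/11)/2 = (-2*1/11)/2 = (½)*(-2/11) = -1/11)
1/(-40987 + F((2*0)*X)) = 1/(-40987 - 1/11) = 1/(-450858/11) = -11/450858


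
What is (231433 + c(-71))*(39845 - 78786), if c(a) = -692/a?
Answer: -639895451335/71 ≈ -9.0126e+9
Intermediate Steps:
(231433 + c(-71))*(39845 - 78786) = (231433 - 692/(-71))*(39845 - 78786) = (231433 - 692*(-1/71))*(-38941) = (231433 + 692/71)*(-38941) = (16432435/71)*(-38941) = -639895451335/71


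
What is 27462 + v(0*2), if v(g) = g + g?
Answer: 27462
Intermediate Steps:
v(g) = 2*g
27462 + v(0*2) = 27462 + 2*(0*2) = 27462 + 2*0 = 27462 + 0 = 27462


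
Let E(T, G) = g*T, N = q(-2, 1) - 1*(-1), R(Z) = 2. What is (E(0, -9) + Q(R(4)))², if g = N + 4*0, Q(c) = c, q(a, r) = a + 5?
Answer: 4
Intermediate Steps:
q(a, r) = 5 + a
N = 4 (N = (5 - 2) - 1*(-1) = 3 + 1 = 4)
g = 4 (g = 4 + 4*0 = 4 + 0 = 4)
E(T, G) = 4*T
(E(0, -9) + Q(R(4)))² = (4*0 + 2)² = (0 + 2)² = 2² = 4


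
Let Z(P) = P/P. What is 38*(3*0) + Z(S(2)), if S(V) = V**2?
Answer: 1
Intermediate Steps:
Z(P) = 1
38*(3*0) + Z(S(2)) = 38*(3*0) + 1 = 38*0 + 1 = 0 + 1 = 1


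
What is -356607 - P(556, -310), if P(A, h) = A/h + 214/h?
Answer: -11054740/31 ≈ -3.5660e+5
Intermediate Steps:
P(A, h) = 214/h + A/h
-356607 - P(556, -310) = -356607 - (214 + 556)/(-310) = -356607 - (-1)*770/310 = -356607 - 1*(-77/31) = -356607 + 77/31 = -11054740/31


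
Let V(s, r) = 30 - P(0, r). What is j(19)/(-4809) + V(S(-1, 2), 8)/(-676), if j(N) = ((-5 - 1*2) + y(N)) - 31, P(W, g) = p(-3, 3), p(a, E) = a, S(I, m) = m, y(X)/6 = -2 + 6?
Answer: -21319/464412 ≈ -0.045905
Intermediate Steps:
y(X) = 24 (y(X) = 6*(-2 + 6) = 6*4 = 24)
P(W, g) = -3
V(s, r) = 33 (V(s, r) = 30 - 1*(-3) = 30 + 3 = 33)
j(N) = -14 (j(N) = ((-5 - 1*2) + 24) - 31 = ((-5 - 2) + 24) - 31 = (-7 + 24) - 31 = 17 - 31 = -14)
j(19)/(-4809) + V(S(-1, 2), 8)/(-676) = -14/(-4809) + 33/(-676) = -14*(-1/4809) + 33*(-1/676) = 2/687 - 33/676 = -21319/464412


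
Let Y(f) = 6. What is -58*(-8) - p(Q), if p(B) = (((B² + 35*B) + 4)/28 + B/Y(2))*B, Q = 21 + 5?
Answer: -23627/21 ≈ -1125.1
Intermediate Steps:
Q = 26
p(B) = B*(⅐ + B²/28 + 17*B/12) (p(B) = (((B² + 35*B) + 4)/28 + B/6)*B = ((4 + B² + 35*B)*(1/28) + B*(⅙))*B = ((⅐ + B²/28 + 5*B/4) + B/6)*B = (⅐ + B²/28 + 17*B/12)*B = B*(⅐ + B²/28 + 17*B/12))
-58*(-8) - p(Q) = -58*(-8) - 26*(12 + 3*26² + 119*26)/84 = 464 - 26*(12 + 3*676 + 3094)/84 = 464 - 26*(12 + 2028 + 3094)/84 = 464 - 26*5134/84 = 464 - 1*33371/21 = 464 - 33371/21 = -23627/21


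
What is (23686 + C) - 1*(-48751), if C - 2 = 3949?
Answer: 76388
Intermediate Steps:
C = 3951 (C = 2 + 3949 = 3951)
(23686 + C) - 1*(-48751) = (23686 + 3951) - 1*(-48751) = 27637 + 48751 = 76388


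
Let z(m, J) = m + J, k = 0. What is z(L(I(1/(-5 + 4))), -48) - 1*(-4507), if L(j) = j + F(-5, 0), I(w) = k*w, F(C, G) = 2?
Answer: 4461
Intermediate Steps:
I(w) = 0 (I(w) = 0*w = 0)
L(j) = 2 + j (L(j) = j + 2 = 2 + j)
z(m, J) = J + m
z(L(I(1/(-5 + 4))), -48) - 1*(-4507) = (-48 + (2 + 0)) - 1*(-4507) = (-48 + 2) + 4507 = -46 + 4507 = 4461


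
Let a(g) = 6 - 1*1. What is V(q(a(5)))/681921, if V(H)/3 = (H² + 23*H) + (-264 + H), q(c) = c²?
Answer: 961/227307 ≈ 0.0042278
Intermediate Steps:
a(g) = 5 (a(g) = 6 - 1 = 5)
V(H) = -792 + 3*H² + 72*H (V(H) = 3*((H² + 23*H) + (-264 + H)) = 3*(-264 + H² + 24*H) = -792 + 3*H² + 72*H)
V(q(a(5)))/681921 = (-792 + 3*(5²)² + 72*5²)/681921 = (-792 + 3*25² + 72*25)*(1/681921) = (-792 + 3*625 + 1800)*(1/681921) = (-792 + 1875 + 1800)*(1/681921) = 2883*(1/681921) = 961/227307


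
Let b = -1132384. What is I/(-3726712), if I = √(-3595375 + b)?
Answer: -I*√4727759/3726712 ≈ -0.00058345*I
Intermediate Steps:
I = I*√4727759 (I = √(-3595375 - 1132384) = √(-4727759) = I*√4727759 ≈ 2174.3*I)
I/(-3726712) = (I*√4727759)/(-3726712) = (I*√4727759)*(-1/3726712) = -I*√4727759/3726712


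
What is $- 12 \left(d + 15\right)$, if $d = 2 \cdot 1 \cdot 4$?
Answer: $-276$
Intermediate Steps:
$d = 8$ ($d = 2 \cdot 4 = 8$)
$- 12 \left(d + 15\right) = - 12 \left(8 + 15\right) = \left(-12\right) 23 = -276$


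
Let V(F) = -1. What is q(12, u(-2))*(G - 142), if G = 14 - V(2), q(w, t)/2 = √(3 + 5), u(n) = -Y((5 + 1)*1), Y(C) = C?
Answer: -508*√2 ≈ -718.42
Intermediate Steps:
u(n) = -6 (u(n) = -(5 + 1) = -6)
q(w, t) = 4*√2 (q(w, t) = 2*√(3 + 5) = 2*√8 = 2*(2*√2) = 4*√2)
G = 15 (G = 14 - 1*(-1) = 14 + 1 = 15)
q(12, u(-2))*(G - 142) = (4*√2)*(15 - 142) = (4*√2)*(-127) = -508*√2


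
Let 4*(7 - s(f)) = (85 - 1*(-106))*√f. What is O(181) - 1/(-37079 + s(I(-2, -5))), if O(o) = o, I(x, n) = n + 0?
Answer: 3980102509321/21989513349 - 764*I*√5/21989513349 ≈ 181.0 - 7.769e-8*I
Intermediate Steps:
I(x, n) = n
s(f) = 7 - 191*√f/4 (s(f) = 7 - (85 - 1*(-106))*√f/4 = 7 - (85 + 106)*√f/4 = 7 - 191*√f/4)
O(181) - 1/(-37079 + s(I(-2, -5))) = 181 - 1/(-37079 + (7 - 191*I*√5/4)) = 181 - 1/(-37072 - 191*I*√5/4)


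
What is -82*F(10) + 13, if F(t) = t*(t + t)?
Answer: -16387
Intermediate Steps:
F(t) = 2*t² (F(t) = t*(2*t) = 2*t²)
-82*F(10) + 13 = -164*10² + 13 = -164*100 + 13 = -82*200 + 13 = -16400 + 13 = -16387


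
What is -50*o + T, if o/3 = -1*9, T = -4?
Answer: 1346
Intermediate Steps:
o = -27 (o = 3*(-1*9) = 3*(-9) = -27)
-50*o + T = -50*(-27) - 4 = 1350 - 4 = 1346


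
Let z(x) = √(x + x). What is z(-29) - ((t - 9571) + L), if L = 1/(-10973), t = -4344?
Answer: 152689296/10973 + I*√58 ≈ 13915.0 + 7.6158*I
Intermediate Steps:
L = -1/10973 ≈ -9.1133e-5
z(x) = √2*√x (z(x) = √(2*x) = √2*√x)
z(-29) - ((t - 9571) + L) = √2*√(-29) - ((-4344 - 9571) - 1/10973) = √2*(I*√29) - (-13915 - 1/10973) = I*√58 - 1*(-152689296/10973) = I*√58 + 152689296/10973 = 152689296/10973 + I*√58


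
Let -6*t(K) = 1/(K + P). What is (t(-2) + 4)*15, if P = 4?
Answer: 235/4 ≈ 58.750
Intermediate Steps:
t(K) = -1/(6*(4 + K)) (t(K) = -1/(6*(K + 4)) = -1/(6*(4 + K)))
(t(-2) + 4)*15 = (-1/(24 + 6*(-2)) + 4)*15 = (-1/(24 - 12) + 4)*15 = (-1/12 + 4)*15 = (47/12)*15 = 235/4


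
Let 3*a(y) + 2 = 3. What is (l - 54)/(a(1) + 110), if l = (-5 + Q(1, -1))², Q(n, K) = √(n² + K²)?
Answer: -81/331 - 30*√2/331 ≈ -0.37289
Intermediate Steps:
Q(n, K) = √(K² + n²)
a(y) = ⅓ (a(y) = -⅔ + (⅓)*3 = -⅔ + 1 = ⅓)
l = (-5 + √2)² (l = (-5 + √((-1)² + 1²))² = (-5 + √(1 + 1))² = (-5 + √2)² ≈ 12.858)
(l - 54)/(a(1) + 110) = ((5 - √2)² - 54)/(⅓ + 110) = (-54 + (5 - √2)²)/(331/3) = (-54 + (5 - √2)²)*(3/331) = -162/331 + 3*(5 - √2)²/331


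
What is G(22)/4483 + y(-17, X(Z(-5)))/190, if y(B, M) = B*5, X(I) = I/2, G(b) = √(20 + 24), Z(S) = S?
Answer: -17/38 + 2*√11/4483 ≈ -0.44589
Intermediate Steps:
G(b) = 2*√11 (G(b) = √44 = 2*√11)
X(I) = I/2 (X(I) = I*(½) = I/2)
y(B, M) = 5*B
G(22)/4483 + y(-17, X(Z(-5)))/190 = (2*√11)/4483 + (5*(-17))/190 = (2*√11)*(1/4483) - 85*1/190 = 2*√11/4483 - 17/38 = -17/38 + 2*√11/4483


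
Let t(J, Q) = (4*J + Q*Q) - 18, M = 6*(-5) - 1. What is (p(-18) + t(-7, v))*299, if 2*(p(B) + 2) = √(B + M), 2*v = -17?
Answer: 29003/4 + 2093*I/2 ≈ 7250.8 + 1046.5*I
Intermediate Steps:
v = -17/2 (v = (½)*(-17) = -17/2 ≈ -8.5000)
M = -31 (M = -30 - 1 = -31)
t(J, Q) = -18 + Q² + 4*J (t(J, Q) = (4*J + Q²) - 18 = (Q² + 4*J) - 18 = -18 + Q² + 4*J)
p(B) = -2 + √(-31 + B)/2 (p(B) = -2 + √(B - 31)/2 = -2 + √(-31 + B)/2)
(p(-18) + t(-7, v))*299 = ((-2 + √(-31 - 18)/2) + (-18 + (-17/2)² + 4*(-7)))*299 = ((-2 + √(-49)/2) + (-18 + 289/4 - 28))*299 = ((-2 + (7*I)/2) + 105/4)*299 = ((-2 + 7*I/2) + 105/4)*299 = (97/4 + 7*I/2)*299 = 29003/4 + 2093*I/2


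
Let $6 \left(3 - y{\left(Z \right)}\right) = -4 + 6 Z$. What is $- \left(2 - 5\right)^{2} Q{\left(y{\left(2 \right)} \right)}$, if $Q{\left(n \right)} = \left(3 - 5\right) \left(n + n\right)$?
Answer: $60$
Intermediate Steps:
$y{\left(Z \right)} = \frac{11}{3} - Z$ ($y{\left(Z \right)} = 3 - \frac{-4 + 6 Z}{6} = 3 - \left(- \frac{2}{3} + Z\right) = \frac{11}{3} - Z$)
$Q{\left(n \right)} = - 4 n$ ($Q{\left(n \right)} = - 2 \cdot 2 n = - 4 n$)
$- \left(2 - 5\right)^{2} Q{\left(y{\left(2 \right)} \right)} = - \left(2 - 5\right)^{2} \left(- 4 \left(\frac{11}{3} - 2\right)\right) = - \left(-3\right)^{2} \left(- 4 \left(\frac{11}{3} - 2\right)\right) = \left(-1\right) 9 \left(\left(-4\right) \frac{5}{3}\right) = \left(-9\right) \left(- \frac{20}{3}\right) = 60$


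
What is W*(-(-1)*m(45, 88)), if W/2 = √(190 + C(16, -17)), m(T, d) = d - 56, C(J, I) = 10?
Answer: 640*√2 ≈ 905.10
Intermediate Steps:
m(T, d) = -56 + d
W = 20*√2 (W = 2*√(190 + 10) = 2*√200 = 2*(10*√2) = 20*√2 ≈ 28.284)
W*(-(-1)*m(45, 88)) = (20*√2)*(-(-1)*(-56 + 88)) = (20*√2)*(-(-1)*32) = (20*√2)*(-1*(-32)) = (20*√2)*32 = 640*√2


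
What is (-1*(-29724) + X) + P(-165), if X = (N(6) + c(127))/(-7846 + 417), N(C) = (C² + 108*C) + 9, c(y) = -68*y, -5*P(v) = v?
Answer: 221072696/7429 ≈ 29758.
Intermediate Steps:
P(v) = -v/5
N(C) = 9 + C² + 108*C
X = 7943/7429 (X = ((9 + 6² + 108*6) - 68*127)/(-7846 + 417) = ((9 + 36 + 648) - 8636)/(-7429) = (693 - 8636)*(-1/7429) = -7943*(-1/7429) = 7943/7429 ≈ 1.0692)
(-1*(-29724) + X) + P(-165) = (-1*(-29724) + 7943/7429) - ⅕*(-165) = (29724 + 7943/7429) + 33 = 220827539/7429 + 33 = 221072696/7429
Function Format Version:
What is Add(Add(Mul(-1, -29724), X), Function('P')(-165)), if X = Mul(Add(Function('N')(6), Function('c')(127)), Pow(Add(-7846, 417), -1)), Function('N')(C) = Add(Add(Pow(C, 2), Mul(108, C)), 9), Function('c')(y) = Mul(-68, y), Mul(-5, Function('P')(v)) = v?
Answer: Rational(221072696, 7429) ≈ 29758.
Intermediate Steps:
Function('P')(v) = Mul(Rational(-1, 5), v)
Function('N')(C) = Add(9, Pow(C, 2), Mul(108, C))
X = Rational(7943, 7429) (X = Mul(Add(Add(9, Pow(6, 2), Mul(108, 6)), Mul(-68, 127)), Pow(Add(-7846, 417), -1)) = Mul(Add(Add(9, 36, 648), -8636), Pow(-7429, -1)) = Mul(Add(693, -8636), Rational(-1, 7429)) = Mul(-7943, Rational(-1, 7429)) = Rational(7943, 7429) ≈ 1.0692)
Add(Add(Mul(-1, -29724), X), Function('P')(-165)) = Add(Add(Mul(-1, -29724), Rational(7943, 7429)), Mul(Rational(-1, 5), -165)) = Add(Add(29724, Rational(7943, 7429)), 33) = Add(Rational(220827539, 7429), 33) = Rational(221072696, 7429)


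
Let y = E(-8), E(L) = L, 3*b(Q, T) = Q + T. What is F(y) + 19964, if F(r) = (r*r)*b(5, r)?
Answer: 19900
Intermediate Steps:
b(Q, T) = Q/3 + T/3 (b(Q, T) = (Q + T)/3 = Q/3 + T/3)
y = -8
F(r) = r**2*(5/3 + r/3) (F(r) = (r*r)*((1/3)*5 + r/3) = r**2*(5/3 + r/3))
F(y) + 19964 = (1/3)*(-8)**2*(5 - 8) + 19964 = (1/3)*64*(-3) + 19964 = -64 + 19964 = 19900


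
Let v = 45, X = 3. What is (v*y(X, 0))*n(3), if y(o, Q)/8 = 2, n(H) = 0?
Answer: 0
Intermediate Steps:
y(o, Q) = 16 (y(o, Q) = 8*2 = 16)
(v*y(X, 0))*n(3) = (45*16)*0 = 720*0 = 0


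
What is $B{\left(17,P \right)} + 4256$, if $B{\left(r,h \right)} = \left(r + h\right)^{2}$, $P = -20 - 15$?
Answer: $4580$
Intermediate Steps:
$P = -35$ ($P = -20 - 15 = -35$)
$B{\left(r,h \right)} = \left(h + r\right)^{2}$
$B{\left(17,P \right)} + 4256 = \left(-35 + 17\right)^{2} + 4256 = \left(-18\right)^{2} + 4256 = 324 + 4256 = 4580$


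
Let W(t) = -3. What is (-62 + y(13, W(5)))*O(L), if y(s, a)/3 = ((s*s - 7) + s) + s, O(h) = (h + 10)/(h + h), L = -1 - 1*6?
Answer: -753/7 ≈ -107.57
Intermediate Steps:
L = -7 (L = -1 - 6 = -7)
O(h) = (10 + h)/(2*h) (O(h) = (10 + h)/((2*h)) = (10 + h)*(1/(2*h)) = (10 + h)/(2*h))
y(s, a) = -21 + 3*s**2 + 6*s (y(s, a) = 3*(((s*s - 7) + s) + s) = 3*(((s**2 - 7) + s) + s) = 3*(((-7 + s**2) + s) + s) = 3*((-7 + s + s**2) + s) = 3*(-7 + s**2 + 2*s) = -21 + 3*s**2 + 6*s)
(-62 + y(13, W(5)))*O(L) = (-62 + (-21 + 3*13**2 + 6*13))*((1/2)*(10 - 7)/(-7)) = (-62 + (-21 + 3*169 + 78))*((1/2)*(-1/7)*3) = (-62 + (-21 + 507 + 78))*(-3/14) = (-62 + 564)*(-3/14) = 502*(-3/14) = -753/7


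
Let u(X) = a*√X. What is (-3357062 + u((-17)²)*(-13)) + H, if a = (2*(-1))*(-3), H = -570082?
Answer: -3928470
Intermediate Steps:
a = 6 (a = -2*(-3) = 6)
u(X) = 6*√X
(-3357062 + u((-17)²)*(-13)) + H = (-3357062 + (6*√((-17)²))*(-13)) - 570082 = (-3357062 + (6*√289)*(-13)) - 570082 = (-3357062 + (6*17)*(-13)) - 570082 = (-3357062 + 102*(-13)) - 570082 = (-3357062 - 1326) - 570082 = -3358388 - 570082 = -3928470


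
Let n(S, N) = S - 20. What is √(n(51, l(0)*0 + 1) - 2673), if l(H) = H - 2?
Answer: I*√2642 ≈ 51.4*I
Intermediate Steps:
l(H) = -2 + H
n(S, N) = -20 + S
√(n(51, l(0)*0 + 1) - 2673) = √((-20 + 51) - 2673) = √(31 - 2673) = √(-2642) = I*√2642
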